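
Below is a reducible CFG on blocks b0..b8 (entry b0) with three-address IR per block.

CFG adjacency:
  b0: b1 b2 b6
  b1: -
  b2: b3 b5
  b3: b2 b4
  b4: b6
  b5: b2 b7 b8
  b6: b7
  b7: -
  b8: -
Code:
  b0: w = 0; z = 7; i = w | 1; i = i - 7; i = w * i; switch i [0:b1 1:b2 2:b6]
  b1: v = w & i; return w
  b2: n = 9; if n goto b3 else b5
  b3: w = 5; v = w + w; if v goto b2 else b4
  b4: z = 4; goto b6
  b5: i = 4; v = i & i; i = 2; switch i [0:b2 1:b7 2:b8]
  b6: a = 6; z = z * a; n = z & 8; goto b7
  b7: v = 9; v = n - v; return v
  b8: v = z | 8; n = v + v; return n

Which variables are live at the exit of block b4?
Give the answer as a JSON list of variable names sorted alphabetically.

Answer: ["z"]

Working:
Per-block:
  b0: def={i,w,z} ue=∅
  b1: def={v} ue={i,w}
  b2: def={n} ue=∅
  b3: def={v,w} ue=∅
  b4: def={z} ue=∅
  b5: def={i,v} ue=∅
  b6: def={a,n,z} ue={z}
  b7: def={v} ue={n}
  b8: def={n,v} ue={z}

Liveness:
  b0: in=∅ out={i,w,z}
  b1: in={i,w} out=∅
  b2: in={z} out={n,z}
  b3: in={z} out={z}
  b4: in=∅ out={z}
  b5: in={n,z} out={n,z}
  b6: in={z} out={n}
  b7: in={n} out=∅
  b8: in={z} out=∅

live-out(b4) = ["z"]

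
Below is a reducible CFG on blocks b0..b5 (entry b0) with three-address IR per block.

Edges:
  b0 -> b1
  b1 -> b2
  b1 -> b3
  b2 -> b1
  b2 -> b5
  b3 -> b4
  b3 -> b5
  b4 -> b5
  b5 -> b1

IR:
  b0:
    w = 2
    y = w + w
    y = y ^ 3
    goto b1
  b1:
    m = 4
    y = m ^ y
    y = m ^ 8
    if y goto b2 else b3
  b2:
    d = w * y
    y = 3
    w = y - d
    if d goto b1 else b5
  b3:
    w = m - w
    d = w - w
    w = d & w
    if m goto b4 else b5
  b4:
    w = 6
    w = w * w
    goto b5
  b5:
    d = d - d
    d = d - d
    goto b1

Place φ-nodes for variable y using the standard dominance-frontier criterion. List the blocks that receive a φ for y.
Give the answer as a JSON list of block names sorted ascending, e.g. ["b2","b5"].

Answer: ["b1", "b5"]

Analysis:
idom tree: b1←b0 b2←b1 b3←b1 b4←b3 b5←b1
Dom at joins:
  b1: preds {b0,b2,b5}: {b0} ∩ {b0,b1,b2} ∩ {b0,b1,b5} = {b0}; idom=b0
  b5: preds {b2,b3,b4}: {b0,b1,b2} ∩ {b0,b1,b3} ∩ {b0,b1,b3,b4} = {b0,b1}; idom=b1

DF derivation:
  b1←b0: walk · to b0
  b1←b2: walk b2→b1 to b0
  b1←b5: walk b5→b1 to b0
  b5←b2: walk b2 to b1
  b5←b3: walk b3 to b1
  b5←b4: walk b4→b3 to b1
  b0 → ∅
  b1 → {b1}
  b2 → {b1,b5}
  b3 → {b5}
  b4 → {b5}
  b5 → {b1}

φ for y: defs {b0,b1,b2}
  DF⁺ = {b1,b5}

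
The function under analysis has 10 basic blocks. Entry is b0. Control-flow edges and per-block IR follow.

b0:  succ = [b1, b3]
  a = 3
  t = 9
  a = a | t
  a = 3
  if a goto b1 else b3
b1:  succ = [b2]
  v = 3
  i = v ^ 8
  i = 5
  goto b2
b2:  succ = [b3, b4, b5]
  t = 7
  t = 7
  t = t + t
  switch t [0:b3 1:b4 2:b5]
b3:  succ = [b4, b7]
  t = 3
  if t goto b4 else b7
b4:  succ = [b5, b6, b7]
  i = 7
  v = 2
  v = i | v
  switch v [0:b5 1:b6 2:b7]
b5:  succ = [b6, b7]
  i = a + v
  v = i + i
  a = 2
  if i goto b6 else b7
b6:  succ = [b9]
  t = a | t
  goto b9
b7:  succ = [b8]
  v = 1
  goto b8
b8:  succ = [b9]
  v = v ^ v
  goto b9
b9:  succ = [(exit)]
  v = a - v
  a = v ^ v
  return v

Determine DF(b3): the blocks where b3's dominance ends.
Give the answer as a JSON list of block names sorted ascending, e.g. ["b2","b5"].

idom tree: b1←b0 b2←b1 b3←b0 b4←b0 b5←b0 b6←b0 b7←b0 b8←b7 b9←b0
Dom at joins:
  b3: preds {b0,b2}: {b0} ∩ {b0,b1,b2} = {b0}; idom=b0
  b4: preds {b2,b3}: {b0,b1,b2} ∩ {b0,b3} = {b0}; idom=b0
  b5: preds {b2,b4}: {b0,b1,b2} ∩ {b0,b4} = {b0}; idom=b0
  b6: preds {b4,b5}: {b0,b4} ∩ {b0,b5} = {b0}; idom=b0
  b7: preds {b3,b4,b5}: {b0,b3} ∩ {b0,b4} ∩ {b0,b5} = {b0}; idom=b0
  b9: preds {b6,b8}: {b0,b6} ∩ {b0,b7,b8} = {b0}; idom=b0

Frontier:
  join b3 pred b0: · stop@b0
  join b3 pred b2: b2→b1 stop@b0
  join b4 pred b2: b2→b1 stop@b0
  join b4 pred b3: b3 stop@b0
  join b5 pred b2: b2→b1 stop@b0
  join b5 pred b4: b4 stop@b0
  join b6 pred b4: b4 stop@b0
  join b6 pred b5: b5 stop@b0
  join b7 pred b3: b3 stop@b0
  join b7 pred b4: b4 stop@b0
  join b7 pred b5: b5 stop@b0
  join b9 pred b6: b6 stop@b0
  join b9 pred b8: b8→b7 stop@b0
  b0 → ∅
  b1 → {b3,b4,b5}
  b2 → {b3,b4,b5}
  b3 → {b4,b7}
  b4 → {b5,b6,b7}
  b5 → {b6,b7}
  b6 → {b9}
  b7 → {b9}
  b8 → {b9}
  b9 → ∅

DF(b3) = ["b4", "b7"]

Answer: ["b4", "b7"]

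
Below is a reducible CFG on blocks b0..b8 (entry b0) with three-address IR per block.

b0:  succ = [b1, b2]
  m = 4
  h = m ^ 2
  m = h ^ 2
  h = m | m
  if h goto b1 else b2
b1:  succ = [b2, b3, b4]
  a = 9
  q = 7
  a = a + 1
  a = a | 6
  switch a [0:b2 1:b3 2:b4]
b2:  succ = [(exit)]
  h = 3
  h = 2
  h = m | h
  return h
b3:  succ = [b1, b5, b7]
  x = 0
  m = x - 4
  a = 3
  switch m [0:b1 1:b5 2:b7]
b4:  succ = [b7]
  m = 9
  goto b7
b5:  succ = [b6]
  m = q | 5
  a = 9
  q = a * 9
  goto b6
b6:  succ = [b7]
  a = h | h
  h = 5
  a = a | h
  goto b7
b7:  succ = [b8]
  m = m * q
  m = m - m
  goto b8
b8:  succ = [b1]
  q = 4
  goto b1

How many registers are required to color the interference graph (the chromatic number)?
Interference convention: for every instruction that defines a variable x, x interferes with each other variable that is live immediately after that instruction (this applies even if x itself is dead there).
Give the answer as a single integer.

Answer: 4

Derivation:
Block summaries:
  b0: {h,m} / ∅
  b1: {a,q} / ∅
  b2: {h} / {m}
  b3: {a,m,x} / ∅
  b4: {m} / ∅
  b5: {a,m,q} / {q}
  b6: {a,h} / {h}
  b7: {m} / {m,q}
  b8: {q} / ∅

Live sets:
  b0: in=∅ out={h,m}
  b1: in={h,m} out={h,m,q}
  b2: in={m} out=∅
  b3: in={h,q} out={h,m,q}
  b4: in={h,q} out={h,m,q}
  b5: in={h,q} out={h,m,q}
  b6: in={h,m,q} out={h,m,q}
  b7: in={h,m,q} out={h,m}
  b8: in={h,m} out={h,m}

Conflict graph:
  a — {h,m,q}
  h — {a,m,q,x}
  m — {a,h,q}
  q — {a,h,m,x}
  x — {h,q}

Colouring:
  {a,h,m,q} pairwise interfere (4-clique) ⇒ χ ≥ 4
  4-colouring: R0={h}  R1={q}  R2={a,x}  R3={m}
  χ = 4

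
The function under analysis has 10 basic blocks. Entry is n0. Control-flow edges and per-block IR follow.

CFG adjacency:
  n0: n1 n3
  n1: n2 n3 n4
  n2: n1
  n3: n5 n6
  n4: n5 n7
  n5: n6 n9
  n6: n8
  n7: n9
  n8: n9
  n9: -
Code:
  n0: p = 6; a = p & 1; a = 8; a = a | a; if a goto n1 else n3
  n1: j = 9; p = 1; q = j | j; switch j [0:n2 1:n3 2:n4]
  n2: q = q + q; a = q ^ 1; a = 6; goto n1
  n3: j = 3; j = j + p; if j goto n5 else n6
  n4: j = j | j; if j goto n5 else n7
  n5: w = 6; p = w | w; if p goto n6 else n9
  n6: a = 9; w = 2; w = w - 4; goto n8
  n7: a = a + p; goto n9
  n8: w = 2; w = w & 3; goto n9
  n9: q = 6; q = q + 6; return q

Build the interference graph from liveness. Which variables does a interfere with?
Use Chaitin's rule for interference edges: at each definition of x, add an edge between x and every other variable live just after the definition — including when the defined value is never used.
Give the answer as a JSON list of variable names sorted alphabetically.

Per-block:
  n0 def {a,p} use ∅
  n1 def {j,p,q} use ∅
  n2 def {a,q} use {q}
  n3 def {j} use {p}
  n4 def {j} use {j}
  n5 def {p,w} use ∅
  n6 def {a,w} use ∅
  n7 def {a} use {a,p}
  n8 def {w} use ∅
  n9 def {q} use ∅

Live sets:
  n0 li=∅ lo={a,p}
  n1 li={a} lo={a,j,p,q}
  n2 li={q} lo={a}
  n3 li={p} lo=∅
  n4 li={a,j,p} lo={a,p}
  n5 li=∅ lo=∅
  n6 li=∅ lo=∅
  n7 li={a,p} lo=∅
  n8 li=∅ lo=∅
  n9 li=∅ lo=∅

Interfere edges:
  a↔{j,p,q}
  j↔{a,p,q}
  p↔{a,j,q}
  q↔{a,j,p}
  w↔∅

N(a) = ["j", "p", "q"]

Answer: ["j", "p", "q"]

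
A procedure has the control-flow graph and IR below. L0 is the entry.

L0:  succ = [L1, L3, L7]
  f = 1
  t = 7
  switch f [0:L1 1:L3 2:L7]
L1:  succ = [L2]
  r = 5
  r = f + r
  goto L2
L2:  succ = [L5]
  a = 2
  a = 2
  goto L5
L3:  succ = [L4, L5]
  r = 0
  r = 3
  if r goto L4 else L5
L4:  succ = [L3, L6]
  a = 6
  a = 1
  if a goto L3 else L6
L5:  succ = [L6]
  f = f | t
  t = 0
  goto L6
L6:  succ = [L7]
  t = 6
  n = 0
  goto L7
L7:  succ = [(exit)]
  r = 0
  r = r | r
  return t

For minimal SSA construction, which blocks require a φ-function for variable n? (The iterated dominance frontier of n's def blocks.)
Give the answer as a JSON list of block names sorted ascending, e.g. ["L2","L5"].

idom tree: L1←L0 L2←L1 L3←L0 L4←L3 L5←L0 L6←L0 L7←L0
Join-block Dom:
  L3: preds {L0,L4}: {L0} ∩ {L0,L3,L4} = {L0}; idom=L0
  L5: preds {L2,L3}: {L0,L1,L2} ∩ {L0,L3} = {L0}; idom=L0
  L6: preds {L4,L5}: {L0,L3,L4} ∩ {L0,L5} = {L0}; idom=L0
  L7: preds {L0,L6}: {L0} ∩ {L0,L6} = {L0}; idom=L0

DF derivation:
  L3←L0: walk · to L0
  L3←L4: walk L4→L3 to L0
  L5←L2: walk L2→L1 to L0
  L5←L3: walk L3 to L0
  L6←L4: walk L4→L3 to L0
  L6←L5: walk L5 to L0
  L7←L0: walk · to L0
  L7←L6: walk L6 to L0
  DF(L0)=∅
  DF(L1)={L5}
  DF(L2)={L5}
  DF(L3)={L3,L5,L6}
  DF(L4)={L3,L6}
  DF(L5)={L6}
  DF(L6)={L7}
  DF(L7)=∅

φ for n: defs {L6}
  DF⁺ = {L7}

Answer: ["L7"]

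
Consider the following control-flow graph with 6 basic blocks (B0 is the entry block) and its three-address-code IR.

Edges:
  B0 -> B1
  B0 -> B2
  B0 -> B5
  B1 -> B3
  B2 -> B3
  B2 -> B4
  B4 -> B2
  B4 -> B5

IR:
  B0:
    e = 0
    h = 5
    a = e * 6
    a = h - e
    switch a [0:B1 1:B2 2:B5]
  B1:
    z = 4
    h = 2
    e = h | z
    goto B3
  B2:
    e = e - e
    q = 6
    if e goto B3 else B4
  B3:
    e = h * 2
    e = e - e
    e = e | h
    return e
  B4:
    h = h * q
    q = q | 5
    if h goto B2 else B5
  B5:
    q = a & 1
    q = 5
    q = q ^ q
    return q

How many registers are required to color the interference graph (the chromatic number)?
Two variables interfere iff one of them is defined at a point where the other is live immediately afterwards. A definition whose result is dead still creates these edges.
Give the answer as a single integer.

Answer: 4

Working:
Block summaries:
  B0: def={a,e,h} ue=∅
  B1: def={e,h,z} ue=∅
  B2: def={e,q} ue={e}
  B3: def={e} ue={h}
  B4: def={h,q} ue={h,q}
  B5: def={q} ue={a}

Live sets:
  live B0: ∅→{a,e,h}
  live B1: ∅→{h}
  live B2: {a,e,h}→{a,e,h,q}
  live B3: {h}→∅
  live B4: {a,e,h,q}→{a,e,h}
  live B5: {a}→∅

Interference:
  a↔{e,h,q}
  e↔{a,h,q}
  h↔{a,e,q,z}
  q↔{a,e,h}
  z↔{h}

Colouring:
  lower bound: {a,e,h,q} mutually conflict ⇒ χ ≥ 4
  4-colouring: R0={h}  R1={a,z}  R2={e}  R3={q}
  χ = 4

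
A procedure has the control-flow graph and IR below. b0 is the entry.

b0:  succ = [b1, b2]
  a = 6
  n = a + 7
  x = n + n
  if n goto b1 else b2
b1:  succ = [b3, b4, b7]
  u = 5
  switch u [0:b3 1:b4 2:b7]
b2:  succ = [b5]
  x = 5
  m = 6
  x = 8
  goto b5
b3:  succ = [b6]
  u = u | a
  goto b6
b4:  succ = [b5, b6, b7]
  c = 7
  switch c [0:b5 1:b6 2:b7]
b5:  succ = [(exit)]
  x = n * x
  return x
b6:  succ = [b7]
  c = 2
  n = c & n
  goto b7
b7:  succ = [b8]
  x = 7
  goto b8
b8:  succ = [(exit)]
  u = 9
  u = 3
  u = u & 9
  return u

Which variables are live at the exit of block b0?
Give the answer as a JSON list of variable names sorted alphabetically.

Answer: ["a", "n", "x"]

Working:
Per-block:
  b0 def {a,n,x} use ∅
  b1 def {u} use ∅
  b2 def {m,x} use ∅
  b3 def {u} use {a,u}
  b4 def {c} use ∅
  b5 def {x} use {n,x}
  b6 def {c,n} use {n}
  b7 def {x} use ∅
  b8 def {u} use ∅

Backward fixpoint:
  b0 li=∅ lo={a,n,x}
  b1 li={a,n,x} lo={a,n,u,x}
  b2 li={n} lo={n,x}
  b3 li={a,n,u} lo={n}
  b4 li={n,x} lo={n,x}
  b5 li={n,x} lo=∅
  b6 li={n} lo=∅
  b7 li=∅ lo=∅
  b8 li=∅ lo=∅

live-out(b0) = ["a", "n", "x"]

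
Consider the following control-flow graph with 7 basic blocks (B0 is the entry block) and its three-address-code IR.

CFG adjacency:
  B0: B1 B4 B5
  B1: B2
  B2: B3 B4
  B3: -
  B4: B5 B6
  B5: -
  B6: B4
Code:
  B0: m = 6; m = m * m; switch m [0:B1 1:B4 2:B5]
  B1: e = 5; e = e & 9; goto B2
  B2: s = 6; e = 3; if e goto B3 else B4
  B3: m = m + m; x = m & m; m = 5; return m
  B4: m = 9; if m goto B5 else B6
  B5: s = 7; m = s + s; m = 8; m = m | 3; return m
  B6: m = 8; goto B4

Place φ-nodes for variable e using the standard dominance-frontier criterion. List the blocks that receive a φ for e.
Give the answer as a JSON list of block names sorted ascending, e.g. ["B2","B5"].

idom tree: B1←B0 B2←B1 B3←B2 B4←B0 B5←B0 B6←B4
Join-block Dom:
  B4: preds {B0,B2,B6}: {B0} ∩ {B0,B1,B2} ∩ {B0,B4,B6} = {B0}; idom=B0
  B5: preds {B0,B4}: {B0} ∩ {B0,B4} = {B0}; idom=B0

DF walk-up:
  B4←B0: walk · to B0
  B4←B2: walk B2→B1 to B0
  B4←B6: walk B6→B4 to B0
  B5←B0: walk · to B0
  B5←B4: walk B4 to B0
  B0: DF=∅
  B1: DF={B4}
  B2: DF={B4}
  B3: DF=∅
  B4: DF={B4,B5}
  B5: DF=∅
  B6: DF={B4}

φ for e: defs {B1,B2}
  DF⁺ = {B4,B5}

Answer: ["B4", "B5"]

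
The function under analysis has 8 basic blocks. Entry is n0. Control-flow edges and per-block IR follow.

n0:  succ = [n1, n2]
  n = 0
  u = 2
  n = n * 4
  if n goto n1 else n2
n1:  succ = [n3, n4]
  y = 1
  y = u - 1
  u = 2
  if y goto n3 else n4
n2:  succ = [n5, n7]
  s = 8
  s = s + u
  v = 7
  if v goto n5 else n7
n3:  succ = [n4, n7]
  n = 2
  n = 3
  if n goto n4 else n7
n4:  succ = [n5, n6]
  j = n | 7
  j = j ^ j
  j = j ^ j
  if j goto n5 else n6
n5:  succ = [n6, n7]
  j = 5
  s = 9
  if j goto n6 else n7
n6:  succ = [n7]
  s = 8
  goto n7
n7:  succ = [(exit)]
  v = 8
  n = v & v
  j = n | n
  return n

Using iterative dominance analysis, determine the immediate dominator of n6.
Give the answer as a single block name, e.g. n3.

Answer: n0

Derivation:
idom tree: n1←n0 n2←n0 n3←n1 n4←n1 n5←n0 n6←n0 n7←n0
Dom∩ at merges:
  n4: preds {n1,n3}: {n0,n1} ∩ {n0,n1,n3} = {n0,n1}; idom=n1
  n5: preds {n2,n4}: {n0,n2} ∩ {n0,n1,n4} = {n0}; idom=n0
  n6: preds {n4,n5}: {n0,n1,n4} ∩ {n0,n5} = {n0}; idom=n0
  n7: preds {n2,n3,n5,n6}: {n0,n2} ∩ {n0,n1,n3} ∩ {n0,n5} ∩ {n0,n6} = {n0}; idom=n0

idom(n6) = n0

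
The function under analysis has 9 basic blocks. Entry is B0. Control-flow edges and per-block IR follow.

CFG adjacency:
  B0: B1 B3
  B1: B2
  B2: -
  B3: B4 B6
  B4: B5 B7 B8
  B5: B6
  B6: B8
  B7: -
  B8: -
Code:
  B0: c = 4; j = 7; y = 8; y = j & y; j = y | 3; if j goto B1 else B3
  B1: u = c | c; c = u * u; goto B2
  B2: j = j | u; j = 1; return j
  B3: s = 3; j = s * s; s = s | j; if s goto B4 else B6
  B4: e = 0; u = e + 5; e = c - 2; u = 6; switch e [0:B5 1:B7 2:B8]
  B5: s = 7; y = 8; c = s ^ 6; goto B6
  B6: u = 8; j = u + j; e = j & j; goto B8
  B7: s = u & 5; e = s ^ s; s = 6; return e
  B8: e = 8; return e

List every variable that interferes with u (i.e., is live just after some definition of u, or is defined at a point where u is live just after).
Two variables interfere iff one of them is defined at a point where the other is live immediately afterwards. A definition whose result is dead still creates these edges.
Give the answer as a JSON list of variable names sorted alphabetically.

Answer: ["c", "e", "j"]

Working:
def/use:
  B0: def={c,j,y} ue=∅
  B1: def={c,u} ue={c}
  B2: def={j} ue={j,u}
  B3: def={j,s} ue=∅
  B4: def={e,u} ue={c}
  B5: def={c,s,y} ue=∅
  B6: def={e,j,u} ue={j}
  B7: def={e,s} ue={u}
  B8: def={e} ue=∅

Liveness:
  B0: in=∅ out={c,j}
  B1: in={c,j} out={j,u}
  B2: in={j,u} out=∅
  B3: in={c} out={c,j}
  B4: in={c,j} out={j,u}
  B5: in={j} out={j}
  B6: in={j} out=∅
  B7: in={u} out=∅
  B8: in=∅ out=∅

Interference:
  c: {e,j,s,u,y}
  e: {c,j,s,u}
  j: {c,e,s,u,y}
  s: {c,e,j,y}
  u: {c,e,j}
  y: {c,j,s}

N(u) = ["c", "e", "j"]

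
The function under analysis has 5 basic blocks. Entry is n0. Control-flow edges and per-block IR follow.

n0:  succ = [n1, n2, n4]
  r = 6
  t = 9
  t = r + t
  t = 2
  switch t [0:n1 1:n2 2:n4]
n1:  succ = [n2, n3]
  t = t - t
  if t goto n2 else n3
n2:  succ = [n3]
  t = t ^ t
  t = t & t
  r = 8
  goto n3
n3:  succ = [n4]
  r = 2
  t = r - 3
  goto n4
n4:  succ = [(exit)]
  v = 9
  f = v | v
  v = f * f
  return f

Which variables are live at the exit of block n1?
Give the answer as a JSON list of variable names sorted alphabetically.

Answer: ["t"]

Working:
def/use:
  n0: {r,t} / ∅
  n1: {t} / {t}
  n2: {r,t} / {t}
  n3: {r,t} / ∅
  n4: {f,v} / ∅

Backward fixpoint:
  n0 li=∅ lo={t}
  n1 li={t} lo={t}
  n2 li={t} lo=∅
  n3 li=∅ lo=∅
  n4 li=∅ lo=∅

live-out(n1) = ["t"]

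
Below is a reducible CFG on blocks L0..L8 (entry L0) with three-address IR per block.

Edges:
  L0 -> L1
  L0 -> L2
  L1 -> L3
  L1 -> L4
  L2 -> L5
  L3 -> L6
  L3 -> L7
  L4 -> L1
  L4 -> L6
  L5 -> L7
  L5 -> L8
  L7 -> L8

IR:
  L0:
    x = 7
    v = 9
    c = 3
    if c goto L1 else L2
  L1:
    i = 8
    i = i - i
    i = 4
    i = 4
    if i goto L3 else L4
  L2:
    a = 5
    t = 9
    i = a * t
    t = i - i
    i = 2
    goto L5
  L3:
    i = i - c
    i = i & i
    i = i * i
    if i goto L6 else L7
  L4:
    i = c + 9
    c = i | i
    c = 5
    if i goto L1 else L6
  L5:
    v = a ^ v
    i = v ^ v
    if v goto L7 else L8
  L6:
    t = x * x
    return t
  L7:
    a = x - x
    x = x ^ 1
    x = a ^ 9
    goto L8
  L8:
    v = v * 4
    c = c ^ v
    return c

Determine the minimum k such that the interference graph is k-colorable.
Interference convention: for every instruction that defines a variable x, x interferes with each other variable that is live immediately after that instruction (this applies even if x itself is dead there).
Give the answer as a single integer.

Answer: 5

Working:
def/use:
  L0 def {c,v,x} use ∅
  L1 def {i} use ∅
  L2 def {a,i,t} use ∅
  L3 def {i} use {c,i}
  L4 def {c,i} use {c}
  L5 def {i,v} use {a,v}
  L6 def {t} use {x}
  L7 def {a,x} use {x}
  L8 def {c,v} use {c,v}

Live sets:
  live L0: ∅→{c,v,x}
  live L1: {c,v,x}→{c,i,v,x}
  live L2: {c,v,x}→{a,c,v,x}
  live L3: {c,i,v,x}→{c,v,x}
  live L4: {c,v,x}→{c,v,x}
  live L5: {a,c,v,x}→{c,v,x}
  live L6: {x}→∅
  live L7: {c,v,x}→{c,v}
  live L8: {c,v}→∅

Conflict graph:
  a↔{c,i,t,v,x}
  c↔{a,i,t,v,x}
  i↔{a,c,v,x}
  t↔{a,c,v,x}
  v↔{a,c,i,t,x}
  x↔{a,c,i,t,v}

Colouring:
  {a,c,i,v,x} pairwise interfere (5-clique) ⇒ χ ≥ 5
  5-colouring: r0={a}  r1={c}  r2={v}  r3={x}  r4={i,t}
  χ = 5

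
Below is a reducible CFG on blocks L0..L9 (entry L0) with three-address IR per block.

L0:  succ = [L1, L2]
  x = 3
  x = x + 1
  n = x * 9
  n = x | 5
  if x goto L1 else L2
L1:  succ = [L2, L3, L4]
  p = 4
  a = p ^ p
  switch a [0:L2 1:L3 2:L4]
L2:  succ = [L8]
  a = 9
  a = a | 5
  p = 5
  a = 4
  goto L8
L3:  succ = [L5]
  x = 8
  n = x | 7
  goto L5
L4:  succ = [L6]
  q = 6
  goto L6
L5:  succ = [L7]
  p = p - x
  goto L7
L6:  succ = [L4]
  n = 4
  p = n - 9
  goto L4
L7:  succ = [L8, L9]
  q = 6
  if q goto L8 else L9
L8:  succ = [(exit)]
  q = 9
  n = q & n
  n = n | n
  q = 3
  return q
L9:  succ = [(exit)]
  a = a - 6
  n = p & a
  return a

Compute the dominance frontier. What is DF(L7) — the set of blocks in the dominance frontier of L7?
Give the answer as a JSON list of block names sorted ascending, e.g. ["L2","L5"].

idom tree: L1←L0 L2←L0 L3←L1 L4←L1 L5←L3 L6←L4 L7←L5 L8←L0 L9←L7
Join-block Dom:
  L2: preds {L0,L1}: {L0} ∩ {L0,L1} = {L0}; idom=L0
  L4: preds {L1,L6}: {L0,L1} ∩ {L0,L1,L4,L6} = {L0,L1}; idom=L1
  L8: preds {L2,L7}: {L0,L2} ∩ {L0,L1,L3,L5,L7} = {L0}; idom=L0

DF derivation:
  L2←L0: walk · to L0
  L2←L1: walk L1 to L0
  L4←L1: walk · to L1
  L4←L6: walk L6→L4 to L1
  L8←L2: walk L2 to L0
  L8←L7: walk L7→L5→L3→L1 to L0
  DF(L0)=∅
  DF(L1)={L2,L8}
  DF(L2)={L8}
  DF(L3)={L8}
  DF(L4)={L4}
  DF(L5)={L8}
  DF(L6)={L4}
  DF(L7)={L8}
  DF(L8)=∅
  DF(L9)=∅

DF(L7) = ["L8"]

Answer: ["L8"]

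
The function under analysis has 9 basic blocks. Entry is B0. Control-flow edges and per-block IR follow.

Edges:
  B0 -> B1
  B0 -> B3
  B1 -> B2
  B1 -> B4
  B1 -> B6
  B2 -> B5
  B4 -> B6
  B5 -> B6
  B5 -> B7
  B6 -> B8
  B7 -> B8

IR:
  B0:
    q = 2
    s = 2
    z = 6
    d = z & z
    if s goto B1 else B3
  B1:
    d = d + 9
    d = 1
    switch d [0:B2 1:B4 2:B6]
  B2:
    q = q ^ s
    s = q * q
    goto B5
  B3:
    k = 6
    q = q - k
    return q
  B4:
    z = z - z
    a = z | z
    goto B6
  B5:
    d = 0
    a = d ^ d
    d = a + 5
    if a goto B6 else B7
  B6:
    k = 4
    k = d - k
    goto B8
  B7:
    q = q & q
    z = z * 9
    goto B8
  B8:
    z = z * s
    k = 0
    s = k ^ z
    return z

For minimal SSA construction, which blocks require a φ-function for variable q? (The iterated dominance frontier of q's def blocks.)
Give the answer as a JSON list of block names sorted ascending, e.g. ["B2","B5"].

Answer: ["B6", "B8"]

Derivation:
idom tree: B1←B0 B2←B1 B3←B0 B4←B1 B5←B2 B6←B1 B7←B5 B8←B1
Dom∩ at merges:
  B6: preds {B1,B4,B5}: {B0,B1} ∩ {B0,B1,B4} ∩ {B0,B1,B2,B5} = {B0,B1}; idom=B1
  B8: preds {B6,B7}: {B0,B1,B6} ∩ {B0,B1,B2,B5,B7} = {B0,B1}; idom=B1

DF derivation:
  join B6 pred B1: · stop@B1
  join B6 pred B4: B4 stop@B1
  join B6 pred B5: B5→B2 stop@B1
  join B8 pred B6: B6 stop@B1
  join B8 pred B7: B7→B5→B2 stop@B1
  DF(B0)=∅
  DF(B1)=∅
  DF(B2)={B6,B8}
  DF(B3)=∅
  DF(B4)={B6}
  DF(B5)={B6,B8}
  DF(B6)={B8}
  DF(B7)={B8}
  DF(B8)=∅

φ for q: defs {B0,B2,B3,B7}
  DF⁺ = {B6,B8}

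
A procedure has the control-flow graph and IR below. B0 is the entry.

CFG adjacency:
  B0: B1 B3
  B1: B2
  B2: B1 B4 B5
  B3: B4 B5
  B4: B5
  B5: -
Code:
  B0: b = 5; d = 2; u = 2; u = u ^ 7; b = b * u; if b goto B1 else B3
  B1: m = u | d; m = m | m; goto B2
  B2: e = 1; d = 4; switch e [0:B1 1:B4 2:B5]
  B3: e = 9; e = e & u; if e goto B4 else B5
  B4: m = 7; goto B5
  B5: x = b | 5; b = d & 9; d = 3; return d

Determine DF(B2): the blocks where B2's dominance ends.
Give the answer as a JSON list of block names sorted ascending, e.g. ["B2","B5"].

idom tree: B1←B0 B2←B1 B3←B0 B4←B0 B5←B0
Dom at joins:
  B1: preds {B0,B2}: {B0} ∩ {B0,B1,B2} = {B0}; idom=B0
  B4: preds {B2,B3}: {B0,B1,B2} ∩ {B0,B3} = {B0}; idom=B0
  B5: preds {B2,B3,B4}: {B0,B1,B2} ∩ {B0,B3} ∩ {B0,B4} = {B0}; idom=B0

Frontier:
  B1←B0: walk · to B0
  B1←B2: walk B2→B1 to B0
  B4←B2: walk B2→B1 to B0
  B4←B3: walk B3 to B0
  B5←B2: walk B2→B1 to B0
  B5←B3: walk B3 to B0
  B5←B4: walk B4 to B0
  B0 → ∅
  B1 → {B1,B4,B5}
  B2 → {B1,B4,B5}
  B3 → {B4,B5}
  B4 → {B5}
  B5 → ∅

DF(B2) = ["B1", "B4", "B5"]

Answer: ["B1", "B4", "B5"]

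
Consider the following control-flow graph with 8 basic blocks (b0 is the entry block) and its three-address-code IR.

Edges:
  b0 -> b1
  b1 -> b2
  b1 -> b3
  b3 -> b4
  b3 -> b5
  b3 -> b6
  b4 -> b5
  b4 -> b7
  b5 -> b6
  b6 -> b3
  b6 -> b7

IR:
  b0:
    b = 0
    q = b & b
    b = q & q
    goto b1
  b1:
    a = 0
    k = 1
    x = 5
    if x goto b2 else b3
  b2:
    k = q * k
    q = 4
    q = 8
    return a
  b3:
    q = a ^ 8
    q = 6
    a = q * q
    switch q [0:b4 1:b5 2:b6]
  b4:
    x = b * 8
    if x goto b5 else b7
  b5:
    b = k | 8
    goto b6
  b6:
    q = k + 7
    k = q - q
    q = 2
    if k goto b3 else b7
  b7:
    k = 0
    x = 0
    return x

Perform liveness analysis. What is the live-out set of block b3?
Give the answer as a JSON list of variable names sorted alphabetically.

Per-block:
  b0: def={b,q} ue=∅
  b1: def={a,k,x} ue=∅
  b2: def={k,q} ue={a,k,q}
  b3: def={a,q} ue={a}
  b4: def={x} ue={b}
  b5: def={b} ue={k}
  b6: def={k,q} ue={k}
  b7: def={k,x} ue=∅

Backward fixpoint:
  b0: in=∅ out={b,q}
  b1: in={b,q} out={a,b,k,q}
  b2: in={a,k,q} out=∅
  b3: in={a,b,k} out={a,b,k}
  b4: in={a,b,k} out={a,k}
  b5: in={a,k} out={a,b,k}
  b6: in={a,b,k} out={a,b,k}
  b7: in=∅ out=∅

live-out(b3) = ["a", "b", "k"]

Answer: ["a", "b", "k"]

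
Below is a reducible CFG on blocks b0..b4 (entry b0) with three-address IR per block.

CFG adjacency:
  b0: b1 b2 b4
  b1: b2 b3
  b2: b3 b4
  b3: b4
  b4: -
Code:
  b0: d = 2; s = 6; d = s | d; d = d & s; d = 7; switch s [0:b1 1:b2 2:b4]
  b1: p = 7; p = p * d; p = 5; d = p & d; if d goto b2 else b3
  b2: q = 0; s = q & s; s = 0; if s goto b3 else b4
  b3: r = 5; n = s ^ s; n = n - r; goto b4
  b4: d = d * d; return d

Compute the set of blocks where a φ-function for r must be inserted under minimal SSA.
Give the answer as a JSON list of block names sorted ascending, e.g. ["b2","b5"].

Answer: ["b4"]

Analysis:
idom tree: b1←b0 b2←b0 b3←b0 b4←b0
Dom∩ at merges:
  b2: preds {b0,b1}: {b0} ∩ {b0,b1} = {b0}; idom=b0
  b3: preds {b1,b2}: {b0,b1} ∩ {b0,b2} = {b0}; idom=b0
  b4: preds {b0,b2,b3}: {b0} ∩ {b0,b2} ∩ {b0,b3} = {b0}; idom=b0

DF derivation:
  b2←b0: walk · to b0
  b2←b1: walk b1 to b0
  b3←b1: walk b1 to b0
  b3←b2: walk b2 to b0
  b4←b0: walk · to b0
  b4←b2: walk b2 to b0
  b4←b3: walk b3 to b0
  b0: DF=∅
  b1: DF={b2,b3}
  b2: DF={b3,b4}
  b3: DF={b4}
  b4: DF=∅

φ for r: defs {b3}
  DF⁺ = {b4}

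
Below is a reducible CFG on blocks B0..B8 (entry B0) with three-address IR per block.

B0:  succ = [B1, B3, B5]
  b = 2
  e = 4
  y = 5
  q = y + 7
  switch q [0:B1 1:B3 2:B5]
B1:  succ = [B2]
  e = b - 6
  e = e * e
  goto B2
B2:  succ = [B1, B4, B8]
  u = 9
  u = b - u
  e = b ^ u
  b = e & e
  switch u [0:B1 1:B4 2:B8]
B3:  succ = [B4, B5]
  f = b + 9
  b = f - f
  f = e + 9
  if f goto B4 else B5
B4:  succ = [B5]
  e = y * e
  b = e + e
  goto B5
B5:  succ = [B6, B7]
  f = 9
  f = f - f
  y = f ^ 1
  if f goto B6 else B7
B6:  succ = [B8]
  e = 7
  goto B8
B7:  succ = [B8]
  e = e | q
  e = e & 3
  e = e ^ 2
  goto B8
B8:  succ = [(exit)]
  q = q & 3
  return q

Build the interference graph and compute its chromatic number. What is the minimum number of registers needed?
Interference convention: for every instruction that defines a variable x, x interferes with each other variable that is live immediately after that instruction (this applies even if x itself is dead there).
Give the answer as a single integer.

def/use:
  B0: {b,e,q,y} / ∅
  B1: {e} / {b}
  B2: {b,e,u} / {b}
  B3: {b,f} / {b,e}
  B4: {b,e} / {e,y}
  B5: {f,y} / ∅
  B6: {e} / ∅
  B7: {e} / {e,q}
  B8: {q} / {q}

Live sets:
  B0 li=∅ lo={b,e,q,y}
  B1 li={b,q,y} lo={b,q,y}
  B2 li={b,q,y} lo={b,e,q,y}
  B3 li={b,e,q,y} lo={e,q,y}
  B4 li={e,q,y} lo={e,q}
  B5 li={e,q} lo={e,q}
  B6 li={q} lo={q}
  B7 li={e,q} lo={q}
  B8 li={q} lo=∅

Interfere edges:
  b: {e,q,u,y}
  e: {b,f,q,u,y}
  f: {e,q,y}
  q: {b,e,f,u,y}
  u: {b,e,q,y}
  y: {b,e,f,q,u}

Chromatic number:
  {b,e,q,u,y} pairwise interfere (5-clique) ⇒ χ ≥ 5
  assign b→R3 e→R0 f→R3 q→R1 u→R4 y→R2 — no edge inside a register ⇒ χ ≤ 5
  χ = 5

Answer: 5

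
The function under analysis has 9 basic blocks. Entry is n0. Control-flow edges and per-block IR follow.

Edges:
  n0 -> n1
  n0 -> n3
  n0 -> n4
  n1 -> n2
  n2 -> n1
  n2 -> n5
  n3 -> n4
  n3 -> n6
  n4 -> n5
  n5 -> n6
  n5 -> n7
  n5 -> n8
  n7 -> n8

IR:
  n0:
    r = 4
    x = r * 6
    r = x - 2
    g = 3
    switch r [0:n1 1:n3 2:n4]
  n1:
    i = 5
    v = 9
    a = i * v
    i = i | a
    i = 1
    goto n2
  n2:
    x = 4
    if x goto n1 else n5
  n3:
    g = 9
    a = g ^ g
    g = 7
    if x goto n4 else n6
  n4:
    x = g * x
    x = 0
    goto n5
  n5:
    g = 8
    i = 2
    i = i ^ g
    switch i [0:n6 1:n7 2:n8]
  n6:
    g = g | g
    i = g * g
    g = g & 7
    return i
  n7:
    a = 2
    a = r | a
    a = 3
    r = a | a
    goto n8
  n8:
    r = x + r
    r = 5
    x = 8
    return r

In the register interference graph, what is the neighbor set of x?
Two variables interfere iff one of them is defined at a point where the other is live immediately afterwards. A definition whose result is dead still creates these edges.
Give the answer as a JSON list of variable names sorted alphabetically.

def/use:
  n0: def={g,r,x} ue=∅
  n1: def={a,i,v} ue=∅
  n2: def={x} ue=∅
  n3: def={a,g} ue={x}
  n4: def={x} ue={g,x}
  n5: def={g,i} ue=∅
  n6: def={g,i} ue={g}
  n7: def={a,r} ue={r}
  n8: def={r,x} ue={r,x}

Backward fixpoint:
  n0 li=∅ lo={g,r,x}
  n1 li={r} lo={r}
  n2 li={r} lo={r,x}
  n3 li={r,x} lo={g,r,x}
  n4 li={g,r,x} lo={r,x}
  n5 li={r,x} lo={g,r,x}
  n6 li={g} lo=∅
  n7 li={r,x} lo={r,x}
  n8 li={r,x} lo=∅

Interference:
  a — {i,r,x}
  g — {i,r,x}
  i — {a,g,r,v,x}
  r — {a,g,i,v,x}
  v — {i,r}
  x — {a,g,i,r}

N(x) = ["a", "g", "i", "r"]

Answer: ["a", "g", "i", "r"]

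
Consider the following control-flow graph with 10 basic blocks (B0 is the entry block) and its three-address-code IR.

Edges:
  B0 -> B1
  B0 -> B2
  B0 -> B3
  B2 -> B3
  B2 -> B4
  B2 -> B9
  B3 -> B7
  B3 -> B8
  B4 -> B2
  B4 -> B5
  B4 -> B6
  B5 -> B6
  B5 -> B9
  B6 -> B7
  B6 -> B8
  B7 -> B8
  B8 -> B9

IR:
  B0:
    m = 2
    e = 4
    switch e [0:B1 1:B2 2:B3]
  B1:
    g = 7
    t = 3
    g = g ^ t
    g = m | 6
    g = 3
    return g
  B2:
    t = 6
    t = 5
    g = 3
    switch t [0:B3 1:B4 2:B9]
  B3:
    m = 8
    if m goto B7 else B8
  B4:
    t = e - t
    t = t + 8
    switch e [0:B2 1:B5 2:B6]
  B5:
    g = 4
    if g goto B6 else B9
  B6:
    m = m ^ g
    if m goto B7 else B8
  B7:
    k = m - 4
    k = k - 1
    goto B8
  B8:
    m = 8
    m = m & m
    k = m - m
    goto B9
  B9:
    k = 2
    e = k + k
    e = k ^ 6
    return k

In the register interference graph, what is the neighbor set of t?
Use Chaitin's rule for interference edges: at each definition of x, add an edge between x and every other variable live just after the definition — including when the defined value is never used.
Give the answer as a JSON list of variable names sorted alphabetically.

Answer: ["e", "g", "m"]

Working:
Per-block:
  B0 def {e,m} use ∅
  B1 def {g,t} use {m}
  B2 def {g,t} use ∅
  B3 def {m} use ∅
  B4 def {t} use {e,t}
  B5 def {g} use ∅
  B6 def {m} use {g,m}
  B7 def {k} use {m}
  B8 def {k,m} use ∅
  B9 def {e,k} use ∅

Live sets:
  live B0: ∅→{e,m}
  live B1: {m}→∅
  live B2: {e,m}→{e,g,m,t}
  live B3: ∅→{m}
  live B4: {e,g,m,t}→{e,g,m}
  live B5: {m}→{g,m}
  live B6: {g,m}→{m}
  live B7: {m}→∅
  live B8: ∅→∅
  live B9: ∅→∅

Conflict graph:
  e: {g,k,m,t}
  g: {e,m,t}
  k: {e}
  m: {e,g,t}
  t: {e,g,m}

N(t) = ["e", "g", "m"]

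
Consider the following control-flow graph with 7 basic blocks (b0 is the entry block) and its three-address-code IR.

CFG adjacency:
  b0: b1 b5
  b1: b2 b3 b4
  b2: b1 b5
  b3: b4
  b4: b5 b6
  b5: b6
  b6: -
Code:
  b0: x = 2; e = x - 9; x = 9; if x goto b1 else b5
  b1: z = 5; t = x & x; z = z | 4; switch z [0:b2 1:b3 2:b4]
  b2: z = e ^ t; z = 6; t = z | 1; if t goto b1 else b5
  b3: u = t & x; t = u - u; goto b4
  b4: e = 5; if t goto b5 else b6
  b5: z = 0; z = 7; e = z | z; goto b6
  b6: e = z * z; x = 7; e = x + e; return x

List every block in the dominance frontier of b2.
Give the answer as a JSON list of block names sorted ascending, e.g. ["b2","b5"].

idom tree: b1←b0 b2←b1 b3←b1 b4←b1 b5←b0 b6←b0
Dom at joins:
  b1: preds {b0,b2}: {b0} ∩ {b0,b1,b2} = {b0}; idom=b0
  b4: preds {b1,b3}: {b0,b1} ∩ {b0,b1,b3} = {b0,b1}; idom=b1
  b5: preds {b0,b2,b4}: {b0} ∩ {b0,b1,b2} ∩ {b0,b1,b4} = {b0}; idom=b0
  b6: preds {b4,b5}: {b0,b1,b4} ∩ {b0,b5} = {b0}; idom=b0

Frontier:
  join b1 pred b0: · stop@b0
  join b1 pred b2: b2→b1 stop@b0
  join b4 pred b1: · stop@b1
  join b4 pred b3: b3 stop@b1
  join b5 pred b0: · stop@b0
  join b5 pred b2: b2→b1 stop@b0
  join b5 pred b4: b4→b1 stop@b0
  join b6 pred b4: b4→b1 stop@b0
  join b6 pred b5: b5 stop@b0
  DF(b0)=∅
  DF(b1)={b1,b5,b6}
  DF(b2)={b1,b5}
  DF(b3)={b4}
  DF(b4)={b5,b6}
  DF(b5)={b6}
  DF(b6)=∅

DF(b2) = ["b1", "b5"]

Answer: ["b1", "b5"]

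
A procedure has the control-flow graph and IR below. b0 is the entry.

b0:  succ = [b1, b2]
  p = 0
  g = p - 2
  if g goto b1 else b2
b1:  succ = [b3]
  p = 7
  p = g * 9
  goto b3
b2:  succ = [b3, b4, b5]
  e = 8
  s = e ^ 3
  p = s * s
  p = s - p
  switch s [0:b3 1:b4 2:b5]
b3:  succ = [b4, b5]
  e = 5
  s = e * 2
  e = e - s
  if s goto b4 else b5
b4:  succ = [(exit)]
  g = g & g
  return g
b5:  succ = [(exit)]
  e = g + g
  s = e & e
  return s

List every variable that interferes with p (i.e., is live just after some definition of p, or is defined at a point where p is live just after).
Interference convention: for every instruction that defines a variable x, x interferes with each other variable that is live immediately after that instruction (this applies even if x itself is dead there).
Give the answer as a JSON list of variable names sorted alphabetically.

Answer: ["g", "s"]

Analysis:
Per-block:
  b0 def {g,p} use ∅
  b1 def {p} use {g}
  b2 def {e,p,s} use ∅
  b3 def {e,s} use ∅
  b4 def {g} use {g}
  b5 def {e,s} use {g}

Backward fixpoint:
  b0: in=∅ out={g}
  b1: in={g} out={g}
  b2: in={g} out={g}
  b3: in={g} out={g}
  b4: in={g} out=∅
  b5: in={g} out=∅

Interference:
  e↔{g,s}
  g↔{e,p,s}
  p↔{g,s}
  s↔{e,g,p}

N(p) = ["g", "s"]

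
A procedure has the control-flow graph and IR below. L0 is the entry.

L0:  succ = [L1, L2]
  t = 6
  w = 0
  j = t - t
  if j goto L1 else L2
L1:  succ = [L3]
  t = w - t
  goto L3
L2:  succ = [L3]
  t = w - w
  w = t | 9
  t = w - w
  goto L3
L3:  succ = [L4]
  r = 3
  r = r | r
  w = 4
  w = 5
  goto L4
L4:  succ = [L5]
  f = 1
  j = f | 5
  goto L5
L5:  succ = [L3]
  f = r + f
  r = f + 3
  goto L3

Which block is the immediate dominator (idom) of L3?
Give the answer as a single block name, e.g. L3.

idom tree: L1←L0 L2←L0 L3←L0 L4←L3 L5←L4
Dom at joins:
  L3: preds {L1,L2,L5}: {L0,L1} ∩ {L0,L2} ∩ {L0,L3,L4,L5} = {L0}; idom=L0

idom(L3) = L0

Answer: L0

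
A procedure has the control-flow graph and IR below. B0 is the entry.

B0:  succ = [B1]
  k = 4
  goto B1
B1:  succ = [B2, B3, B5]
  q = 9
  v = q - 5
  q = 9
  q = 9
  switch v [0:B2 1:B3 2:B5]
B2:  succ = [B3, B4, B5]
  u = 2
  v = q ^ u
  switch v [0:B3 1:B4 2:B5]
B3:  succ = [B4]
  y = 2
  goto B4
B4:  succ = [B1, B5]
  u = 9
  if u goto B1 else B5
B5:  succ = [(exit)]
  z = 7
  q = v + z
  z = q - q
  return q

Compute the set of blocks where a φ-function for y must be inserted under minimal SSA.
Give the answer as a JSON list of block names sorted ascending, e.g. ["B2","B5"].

idom tree: B1←B0 B2←B1 B3←B1 B4←B1 B5←B1
Dom at joins:
  B1: preds {B0,B4}: {B0} ∩ {B0,B1,B4} = {B0}; idom=B0
  B3: preds {B1,B2}: {B0,B1} ∩ {B0,B1,B2} = {B0,B1}; idom=B1
  B4: preds {B2,B3}: {B0,B1,B2} ∩ {B0,B1,B3} = {B0,B1}; idom=B1
  B5: preds {B1,B2,B4}: {B0,B1} ∩ {B0,B1,B2} ∩ {B0,B1,B4} = {B0,B1}; idom=B1

DF walk-up:
  join B1 pred B0: · stop@B0
  join B1 pred B4: B4→B1 stop@B0
  join B3 pred B1: · stop@B1
  join B3 pred B2: B2 stop@B1
  join B4 pred B2: B2 stop@B1
  join B4 pred B3: B3 stop@B1
  join B5 pred B1: · stop@B1
  join B5 pred B2: B2 stop@B1
  join B5 pred B4: B4 stop@B1
  B0: DF=∅
  B1: DF={B1}
  B2: DF={B3,B4,B5}
  B3: DF={B4}
  B4: DF={B1,B5}
  B5: DF=∅

φ for y: defs {B3}
  DF⁺ = {B1,B4,B5}

Answer: ["B1", "B4", "B5"]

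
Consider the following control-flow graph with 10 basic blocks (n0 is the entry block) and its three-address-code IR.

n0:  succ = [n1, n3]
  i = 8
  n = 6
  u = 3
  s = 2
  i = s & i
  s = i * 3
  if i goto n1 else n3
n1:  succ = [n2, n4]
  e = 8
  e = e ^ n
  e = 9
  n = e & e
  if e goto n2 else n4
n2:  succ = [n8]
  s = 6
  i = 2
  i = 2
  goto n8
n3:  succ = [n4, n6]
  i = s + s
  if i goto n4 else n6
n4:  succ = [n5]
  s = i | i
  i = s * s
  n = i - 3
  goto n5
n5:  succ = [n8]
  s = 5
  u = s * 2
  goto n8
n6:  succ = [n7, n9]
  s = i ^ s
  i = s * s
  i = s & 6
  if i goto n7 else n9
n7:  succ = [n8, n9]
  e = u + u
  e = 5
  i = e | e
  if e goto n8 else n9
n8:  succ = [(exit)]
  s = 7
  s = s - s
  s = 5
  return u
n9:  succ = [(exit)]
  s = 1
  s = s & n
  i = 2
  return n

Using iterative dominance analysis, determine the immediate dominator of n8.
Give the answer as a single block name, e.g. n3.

Answer: n0

Analysis:
idom tree: n1←n0 n2←n1 n3←n0 n4←n0 n5←n4 n6←n3 n7←n6 n8←n0 n9←n6
Dom∩ at merges:
  n4: preds {n1,n3}: {n0,n1} ∩ {n0,n3} = {n0}; idom=n0
  n8: preds {n2,n5,n7}: {n0,n1,n2} ∩ {n0,n4,n5} ∩ {n0,n3,n6,n7} = {n0}; idom=n0
  n9: preds {n6,n7}: {n0,n3,n6} ∩ {n0,n3,n6,n7} = {n0,n3,n6}; idom=n6

idom(n8) = n0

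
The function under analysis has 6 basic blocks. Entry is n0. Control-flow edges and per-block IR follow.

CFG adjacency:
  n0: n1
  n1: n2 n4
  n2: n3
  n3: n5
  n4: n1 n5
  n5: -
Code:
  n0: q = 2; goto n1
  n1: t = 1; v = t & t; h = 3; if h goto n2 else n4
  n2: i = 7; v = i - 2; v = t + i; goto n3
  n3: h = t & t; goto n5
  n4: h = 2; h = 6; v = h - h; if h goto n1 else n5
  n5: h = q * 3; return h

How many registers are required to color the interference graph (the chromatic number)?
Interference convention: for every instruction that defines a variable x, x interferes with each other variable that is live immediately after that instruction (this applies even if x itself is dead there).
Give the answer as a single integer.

Answer: 4

Working:
Block summaries:
  n0 def {q} use ∅
  n1 def {h,t,v} use ∅
  n2 def {i,v} use {t}
  n3 def {h} use {t}
  n4 def {h,v} use ∅
  n5 def {h} use {q}

Backward fixpoint:
  n0 li=∅ lo={q}
  n1 li={q} lo={q,t}
  n2 li={q,t} lo={q,t}
  n3 li={q,t} lo={q}
  n4 li={q} lo={q}
  n5 li={q} lo=∅

Interfere edges:
  h: {q,t,v}
  i: {q,t,v}
  q: {h,i,t,v}
  t: {h,i,q,v}
  v: {h,i,q,t}

Chromatic number:
  {h,q,t,v} pairwise interfere (4-clique) ⇒ χ ≥ 4
  assign h→c3 i→c3 q→c0 t→c1 v→c2 — no edge inside a register ⇒ χ ≤ 4
  χ = 4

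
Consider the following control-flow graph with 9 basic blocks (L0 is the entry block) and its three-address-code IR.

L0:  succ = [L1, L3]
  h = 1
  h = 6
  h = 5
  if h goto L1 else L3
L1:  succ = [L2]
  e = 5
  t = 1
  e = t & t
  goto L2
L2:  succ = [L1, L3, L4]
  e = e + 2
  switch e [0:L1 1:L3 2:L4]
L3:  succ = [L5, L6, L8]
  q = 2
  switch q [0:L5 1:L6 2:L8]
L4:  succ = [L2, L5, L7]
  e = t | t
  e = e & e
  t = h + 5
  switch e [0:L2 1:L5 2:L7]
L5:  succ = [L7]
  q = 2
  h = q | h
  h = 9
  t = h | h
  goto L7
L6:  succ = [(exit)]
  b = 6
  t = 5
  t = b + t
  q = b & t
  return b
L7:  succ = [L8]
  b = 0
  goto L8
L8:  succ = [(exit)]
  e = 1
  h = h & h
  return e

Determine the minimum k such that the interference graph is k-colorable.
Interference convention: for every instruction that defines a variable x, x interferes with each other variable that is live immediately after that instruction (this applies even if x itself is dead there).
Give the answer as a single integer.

def/use:
  L0: def={h} ue=∅
  L1: def={e,t} ue=∅
  L2: def={e} ue={e}
  L3: def={q} ue=∅
  L4: def={e,t} ue={h,t}
  L5: def={h,q,t} ue={h}
  L6: def={b,q,t} ue=∅
  L7: def={b} ue=∅
  L8: def={e,h} ue={h}

Backward fixpoint:
  live L0: ∅→{h}
  live L1: {h}→{e,h,t}
  live L2: {e,h,t}→{h,t}
  live L3: {h}→{h}
  live L4: {h,t}→{e,h,t}
  live L5: {h}→{h}
  live L6: ∅→∅
  live L7: {h}→{h}
  live L8: {h}→∅

Interference:
  b↔{h,q,t}
  e↔{h,t}
  h↔{b,e,q,t}
  q↔{b,h}
  t↔{b,e,h}

Chromatic number:
  lower bound: {b,h,q} mutually conflict ⇒ χ ≥ 3
  3-colouring: c0={h}  c1={b,e}  c2={q,t}
  χ = 3

Answer: 3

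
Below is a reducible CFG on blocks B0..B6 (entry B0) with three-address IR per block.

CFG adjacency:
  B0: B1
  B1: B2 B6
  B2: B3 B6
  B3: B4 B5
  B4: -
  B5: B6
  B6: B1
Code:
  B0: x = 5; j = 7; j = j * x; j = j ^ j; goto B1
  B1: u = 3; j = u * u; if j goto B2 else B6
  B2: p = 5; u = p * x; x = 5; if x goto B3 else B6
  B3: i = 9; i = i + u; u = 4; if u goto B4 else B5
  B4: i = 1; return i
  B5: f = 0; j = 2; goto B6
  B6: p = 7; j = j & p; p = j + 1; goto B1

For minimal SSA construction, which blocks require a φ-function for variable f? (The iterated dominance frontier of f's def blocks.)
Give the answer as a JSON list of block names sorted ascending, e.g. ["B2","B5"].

idom tree: B1←B0 B2←B1 B3←B2 B4←B3 B5←B3 B6←B1
Dom∩ at merges:
  B1: preds {B0,B6}: {B0} ∩ {B0,B1,B6} = {B0}; idom=B0
  B6: preds {B1,B2,B5}: {B0,B1} ∩ {B0,B1,B2} ∩ {B0,B1,B2,B3,B5} = {B0,B1}; idom=B1

DF derivation:
  join B1 pred B0: · stop@B0
  join B1 pred B6: B6→B1 stop@B0
  join B6 pred B1: · stop@B1
  join B6 pred B2: B2 stop@B1
  join B6 pred B5: B5→B3→B2 stop@B1
  B0: DF=∅
  B1: DF={B1}
  B2: DF={B6}
  B3: DF={B6}
  B4: DF=∅
  B5: DF={B6}
  B6: DF={B1}

φ for f: defs {B5}
  DF⁺ = {B1,B6}

Answer: ["B1", "B6"]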